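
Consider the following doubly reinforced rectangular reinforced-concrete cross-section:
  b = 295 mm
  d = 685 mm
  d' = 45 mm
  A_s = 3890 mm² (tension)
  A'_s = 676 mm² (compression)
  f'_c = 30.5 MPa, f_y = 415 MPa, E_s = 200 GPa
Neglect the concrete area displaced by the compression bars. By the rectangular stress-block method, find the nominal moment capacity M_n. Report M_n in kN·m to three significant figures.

Assume both tension and compression steel yield.
Net tension couple steel: A_s − A'_s = 3214 mm².
a = (A_s − A'_s) f_y / (0.85 f'_c b) = 1333810/(0.85 × 30.5 × 295) = 174.40 mm.
c = a/β₁ = 174.40/0.832 = 209.62 mm; ε'_s = 0.003(c − d')/c = 0.0024 ≥ f_y/E_s = 0.0021, so compression steel does yield.
M_n = (A_s − A'_s) f_y (d − a/2) + A'_s f_y (d − d') = [1333810 × (685 − 87.2) + 280540 × (685 − 45)] × 10⁻⁶ = 797.35 + 179.55 = 976.90 kN·m.

M_n ≈ 977 kN·m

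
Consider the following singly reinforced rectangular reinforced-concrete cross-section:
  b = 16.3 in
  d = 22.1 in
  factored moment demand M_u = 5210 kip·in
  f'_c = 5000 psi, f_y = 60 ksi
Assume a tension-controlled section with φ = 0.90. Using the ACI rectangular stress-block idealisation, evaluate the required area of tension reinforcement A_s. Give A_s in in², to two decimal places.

A_s ≈ 4.82 in²

M_n = M_u/φ = 5210/0.90 = 5788.89 kip·in.
From M_n = 0.85 f'_c a b (d − a/2):
a = d − √(d² − 2M_n/(0.85 f'_c b)) = 22.1 − √(22.1² − 2 × 5788.89/(0.85 × 5 × 16.3)) = 4.176 in.
A_s = 0.85 f'_c a b / f_y = 0.85 × 5 × 4.176 × 16.3 / 60 = 4.822 in².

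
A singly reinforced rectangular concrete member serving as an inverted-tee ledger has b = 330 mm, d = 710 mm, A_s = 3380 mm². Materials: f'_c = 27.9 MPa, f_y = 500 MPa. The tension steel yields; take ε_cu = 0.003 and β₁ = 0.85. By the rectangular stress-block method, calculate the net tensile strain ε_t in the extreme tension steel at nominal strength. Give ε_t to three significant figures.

ε_t ≈ 0.00538

a = A_s f_y/(0.85 f'_c b) = 215.95 mm.
β₁ = 0.85, so c = a/β₁ = 215.95/0.85 = 254.06 mm.
From the linear strain diagram with ε_cu = 0.003: ε_t = 0.003 (d − c)/c = 0.003 × (710 − 254.06)/254.06 = 0.00538.
Since ε_t ≥ 0.005, the section is tension-controlled.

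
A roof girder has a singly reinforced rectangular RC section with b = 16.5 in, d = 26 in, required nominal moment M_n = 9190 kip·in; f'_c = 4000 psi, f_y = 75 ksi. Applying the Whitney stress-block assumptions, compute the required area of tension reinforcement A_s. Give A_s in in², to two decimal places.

A_s ≈ 5.49 in²

From M_n = 0.85 f'_c a b (d − a/2):
a = d − √(d² − 2M_n/(0.85 f'_c b)) = 26 − √(26² − 2 × 9190/(0.85 × 4 × 16.5)) = 7.335 in.
A_s = 0.85 f'_c a b / f_y = 0.85 × 4 × 7.335 × 16.5 / 75 = 5.487 in².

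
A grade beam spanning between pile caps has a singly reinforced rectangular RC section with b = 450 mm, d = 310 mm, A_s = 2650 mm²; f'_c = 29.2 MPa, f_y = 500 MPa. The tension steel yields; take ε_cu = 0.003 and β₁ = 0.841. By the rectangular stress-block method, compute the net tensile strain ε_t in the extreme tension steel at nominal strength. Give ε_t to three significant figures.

a = A_s f_y/(0.85 f'_c b) = 118.63 mm.
β₁ = 0.841, so c = a/β₁ = 118.63/0.841 = 141.06 mm.
From the linear strain diagram with ε_cu = 0.003: ε_t = 0.003 (d − c)/c = 0.003 × (310 − 141.06)/141.06 = 0.00359.
ε_t < 0.004 — the section is over-reinforced for flexure under ACI limits.

ε_t ≈ 0.00359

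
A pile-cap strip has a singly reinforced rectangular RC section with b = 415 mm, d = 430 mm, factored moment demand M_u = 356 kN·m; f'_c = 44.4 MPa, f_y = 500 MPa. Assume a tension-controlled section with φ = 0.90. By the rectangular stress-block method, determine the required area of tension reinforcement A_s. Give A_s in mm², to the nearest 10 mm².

M_n = M_u/φ = 356/0.90 = 395.556 kN·m.
With M_n = 0.85 f'_c a b (d − a/2), solve the quadratic for a:
a = d − √(d² − 2M_n/(0.85 f'_c b)) = 430 − √(430² − 2 × 395.556×10⁶/(0.85 × 44.4 × 415)) = 63.41 mm.
A_s = 0.85 f'_c a b / f_y = 0.85 × 44.4 × 63.41 × 415 / 500 = 1986.3 mm².

A_s ≈ 1990 mm²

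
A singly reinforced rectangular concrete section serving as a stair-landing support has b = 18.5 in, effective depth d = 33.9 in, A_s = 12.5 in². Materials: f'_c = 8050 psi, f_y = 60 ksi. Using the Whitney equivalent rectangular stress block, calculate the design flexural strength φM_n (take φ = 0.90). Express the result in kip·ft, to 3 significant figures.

φM_n ≈ 1740 kip·ft

T = A_s f_y = 12.5 × 60 = 750 kips.
a = T/(0.85 f'_c b) = 750/(0.85 × 8.05 × 18.5) = 5.925 in.
M_n = T(d − a/2) = 750 × (33.9 − 2.9625) = 23203.1 kip·in = 23203.1/12 = 1933.59 kip·ft.
φM_n = 0.90 × 1933.59 = 1740.23 kip·ft.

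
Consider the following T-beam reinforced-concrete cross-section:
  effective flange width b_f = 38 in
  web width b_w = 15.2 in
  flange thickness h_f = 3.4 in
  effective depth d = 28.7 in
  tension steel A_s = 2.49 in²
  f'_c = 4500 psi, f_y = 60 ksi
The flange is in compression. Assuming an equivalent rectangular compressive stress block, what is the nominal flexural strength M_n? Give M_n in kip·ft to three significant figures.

M_n ≈ 351 kip·ft

Tension: T = A_s f_y = 2.49 × 60 = 149.4 kips.
Try a within the flange: a = T/(0.85 f'_c b_f) = 149.4/(0.85 × 4.5 × 38) = 1.028 in.
Since a = 1.028 ≤ h_f = 3.4 in, the stress block lies entirely in the flange; analyse as a rectangular beam of width b_f.
M_n = T(d − a/2) = 149.4 × (28.7 − 0.514) = 4211.0 kip·in.
M_n = 4211.0/12 = 350.92 kip·ft.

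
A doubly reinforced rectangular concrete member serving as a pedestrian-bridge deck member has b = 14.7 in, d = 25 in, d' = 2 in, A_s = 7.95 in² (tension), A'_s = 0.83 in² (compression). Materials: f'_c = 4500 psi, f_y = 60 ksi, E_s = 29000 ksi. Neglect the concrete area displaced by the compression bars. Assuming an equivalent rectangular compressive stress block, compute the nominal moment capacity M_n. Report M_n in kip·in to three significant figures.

M_n ≈ 10200 kip·in

Assume both steels yield.
a = (A_s − A'_s) f_y/(0.85 f'_c b) = (7.95 − 0.83) × 60/(0.85 × 4.5 × 14.7) = 7.598 in.
c = a/β₁ = 7.598/0.825 = 9.210 in; ε'_s = 0.003(c − d')/c = 0.0023 ≥ ε_y = 0.0021, so the compression steel yields.
M_n = (A_s − A'_s) f_y (d − a/2) + A'_s f_y (d − d') = 427.2 × (25 − 3.799) + 49.8 × (25 − 2) = 9057.1 + 1145.4 = 10202.5 kip·in.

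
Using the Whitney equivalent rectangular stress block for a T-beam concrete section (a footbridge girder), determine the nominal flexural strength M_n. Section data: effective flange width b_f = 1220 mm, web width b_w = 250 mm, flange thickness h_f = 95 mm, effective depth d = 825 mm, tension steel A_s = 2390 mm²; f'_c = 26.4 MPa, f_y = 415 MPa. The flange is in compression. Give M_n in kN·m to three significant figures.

M_n ≈ 800 kN·m

Tension: T = A_s f_y = 2390 × 415 = 991850 N.
Try a within the flange: a = T/(0.85 f'_c b_f) = 991850/(0.85 × 26.4 × 1220) = 36.23 mm.
Since a = 36.23 ≤ h_f = 95 mm, the stress block lies entirely in the flange; analyse as a rectangular beam of width b_f.
M_n = T(d − a/2) = 991850 × (825 − 18.115) = 800.31 × 10⁶ N·mm.
M_n = 800.31 kN·m.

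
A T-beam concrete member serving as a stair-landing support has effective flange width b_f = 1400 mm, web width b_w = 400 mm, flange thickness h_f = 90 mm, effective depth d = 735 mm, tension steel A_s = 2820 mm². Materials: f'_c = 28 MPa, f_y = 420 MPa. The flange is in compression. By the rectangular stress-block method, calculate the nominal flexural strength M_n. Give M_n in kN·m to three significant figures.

M_n ≈ 849 kN·m

Tension: T = A_s f_y = 2820 × 420 = 1184400 N.
Try a within the flange: a = T/(0.85 f'_c b_f) = 1184400/(0.85 × 28 × 1400) = 35.55 mm.
Since a = 35.55 ≤ h_f = 90 mm, the stress block lies entirely in the flange; analyse as a rectangular beam of width b_f.
M_n = T(d − a/2) = 1184400 × (735 − 17.775) = 849.48 × 10⁶ N·mm.
M_n = 849.48 kN·m.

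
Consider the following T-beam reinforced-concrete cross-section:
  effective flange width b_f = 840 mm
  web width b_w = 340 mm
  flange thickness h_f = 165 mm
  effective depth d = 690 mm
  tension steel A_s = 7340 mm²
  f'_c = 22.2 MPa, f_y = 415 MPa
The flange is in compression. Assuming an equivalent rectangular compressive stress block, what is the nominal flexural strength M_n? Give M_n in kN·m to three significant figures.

Tension: T = A_s f_y = 7340 × 415 = 3046100 N.
Try a within the flange: a = T/(0.85 f'_c b_f) = 3046100/(0.85 × 22.2 × 840) = 192.17 mm.
a = 192.17 > h_f = 165 mm: the block extends into the web. Split into flange-overhang and web parts.
C_f = 0.85 f'_c (b_f − b_w) h_f = 0.85 × 22.2 × (840 − 340) × 165 = 1556775 N.
Remaining web compression depth: a_w = (T − C_f)/(0.85 f'_c b_w) = (3046100 − 1556775)/(0.85 × 22.2 × 340) = 232.13 mm.
M_n = C_f(d − h_f/2) + (T − C_f)(d − a_w/2) = 1556775 × (690 − 82.5) + 1489325 × (690 − 116.065) = 945.74 + 854.78 = 1800.52 × 10⁶ N·mm.
M_n = 1800.52 kN·m.

M_n ≈ 1800 kN·m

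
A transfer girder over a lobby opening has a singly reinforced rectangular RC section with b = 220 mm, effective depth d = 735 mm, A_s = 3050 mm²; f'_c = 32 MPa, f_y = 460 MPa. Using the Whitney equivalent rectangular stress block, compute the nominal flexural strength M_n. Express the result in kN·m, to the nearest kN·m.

T = A_s f_y = 3050 × 460 = 1403000 N = 1403 kN.
From C = T: a = T/(0.85 f'_c b) = 1403000/(0.85 × 32 × 220) = 234.46 mm.
M_n = T(d − a/2) = 1403 kN × (735 − 117.23) mm = 866.73 kN·m.

M_n ≈ 867 kN·m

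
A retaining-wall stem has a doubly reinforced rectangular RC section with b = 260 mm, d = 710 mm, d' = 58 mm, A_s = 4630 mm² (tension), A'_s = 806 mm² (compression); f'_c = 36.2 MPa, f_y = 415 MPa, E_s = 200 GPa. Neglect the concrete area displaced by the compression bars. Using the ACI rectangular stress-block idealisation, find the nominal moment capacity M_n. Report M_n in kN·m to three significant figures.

M_n ≈ 1190 kN·m

Assume both tension and compression steel yield.
Net tension couple steel: A_s − A'_s = 3824 mm².
a = (A_s − A'_s) f_y / (0.85 f'_c b) = 1586960/(0.85 × 36.2 × 260) = 198.37 mm.
c = a/β₁ = 198.37/0.791 = 250.78 mm; ε'_s = 0.003(c − d')/c = 0.0023 ≥ f_y/E_s = 0.0021, so compression steel does yield.
M_n = (A_s − A'_s) f_y (d − a/2) + A'_s f_y (d − d') = [1586960 × (710 − 99.185) + 334490 × (710 − 58)] × 10⁻⁶ = 969.34 + 218.09 = 1187.43 kN·m.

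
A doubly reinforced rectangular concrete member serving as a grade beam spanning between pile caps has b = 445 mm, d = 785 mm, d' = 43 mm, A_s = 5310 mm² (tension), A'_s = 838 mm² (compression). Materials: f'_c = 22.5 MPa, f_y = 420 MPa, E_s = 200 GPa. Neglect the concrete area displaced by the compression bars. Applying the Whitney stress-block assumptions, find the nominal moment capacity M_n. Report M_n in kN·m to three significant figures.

Assume both tension and compression steel yield.
Net tension couple steel: A_s − A'_s = 4472 mm².
a = (A_s − A'_s) f_y / (0.85 f'_c b) = 1878240/(0.85 × 22.5 × 445) = 220.69 mm.
c = a/β₁ = 220.69/0.85 = 259.64 mm; ε'_s = 0.003(c − d')/c = 0.0025 ≥ f_y/E_s = 0.0021, so compression steel does yield.
M_n = (A_s − A'_s) f_y (d − a/2) + A'_s f_y (d − d') = [1878240 × (785 − 110.345) + 351960 × (785 − 43)] × 10⁻⁶ = 1267.16 + 261.15 = 1528.31 kN·m.

M_n ≈ 1530 kN·m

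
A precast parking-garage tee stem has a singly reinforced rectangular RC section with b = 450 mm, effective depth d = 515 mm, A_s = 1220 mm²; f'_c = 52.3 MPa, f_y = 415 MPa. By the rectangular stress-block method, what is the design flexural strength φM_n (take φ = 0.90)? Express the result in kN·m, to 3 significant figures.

T = A_s f_y = 1220 × 415 = 506300 N = 506.3 kN.
From C = T: a = T/(0.85 f'_c b) = 506300/(0.85 × 52.3 × 450) = 25.31 mm.
M_n = T(d − a/2) = 506.3 kN × (515 − 12.655) mm = 254.34 kN·m.
φM_n = 0.90 × 254.34 = 228.91 kN·m.

φM_n ≈ 229 kN·m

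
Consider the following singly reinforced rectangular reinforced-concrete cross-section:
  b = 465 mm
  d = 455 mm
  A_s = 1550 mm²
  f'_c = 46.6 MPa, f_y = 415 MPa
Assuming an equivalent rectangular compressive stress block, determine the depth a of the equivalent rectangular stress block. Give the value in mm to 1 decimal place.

a ≈ 34.9 mm

T = A_s f_y = 1550 × 415 = 643250 N = 643.25 kN.
Setting C = 0.85 f'_c a b equal to T: a = 643250/(0.85 × 46.6 × 465) = 34.9 mm.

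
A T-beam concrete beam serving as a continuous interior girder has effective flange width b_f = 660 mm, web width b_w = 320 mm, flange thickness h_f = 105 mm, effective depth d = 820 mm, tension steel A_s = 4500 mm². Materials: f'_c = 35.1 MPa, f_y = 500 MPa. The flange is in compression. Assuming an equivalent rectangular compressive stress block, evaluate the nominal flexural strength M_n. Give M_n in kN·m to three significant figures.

M_n ≈ 1720 kN·m

Tension: T = A_s f_y = 4500 × 500 = 2250000 N.
Try a within the flange: a = T/(0.85 f'_c b_f) = 2250000/(0.85 × 35.1 × 660) = 114.26 mm.
a = 114.26 > h_f = 105 mm: the block extends into the web. Split into flange-overhang and web parts.
C_f = 0.85 f'_c (b_f − b_w) h_f = 0.85 × 35.1 × (660 − 320) × 105 = 1065110 N.
Remaining web compression depth: a_w = (T − C_f)/(0.85 f'_c b_w) = (2250000 − 1065110)/(0.85 × 35.1 × 320) = 124.11 mm.
M_n = C_f(d − h_f/2) + (T − C_f)(d − a_w/2) = 1065110 × (820 − 52.5) + 1184890 × (820 − 62.055) = 817.47 + 898.08 = 1715.55 × 10⁶ N·mm.
M_n = 1715.55 kN·m.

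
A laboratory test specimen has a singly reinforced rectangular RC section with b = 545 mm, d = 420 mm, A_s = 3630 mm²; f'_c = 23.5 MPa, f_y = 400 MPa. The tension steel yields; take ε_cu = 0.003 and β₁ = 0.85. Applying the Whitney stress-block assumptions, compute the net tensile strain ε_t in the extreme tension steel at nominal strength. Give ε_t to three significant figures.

a = A_s f_y/(0.85 f'_c b) = 133.38 mm.
β₁ = 0.85, so c = a/β₁ = 133.38/0.85 = 156.92 mm.
From the linear strain diagram with ε_cu = 0.003: ε_t = 0.003 (d − c)/c = 0.003 × (420 − 156.92)/156.92 = 0.00503.
Since ε_t ≥ 0.005, the section is tension-controlled.

ε_t ≈ 0.00503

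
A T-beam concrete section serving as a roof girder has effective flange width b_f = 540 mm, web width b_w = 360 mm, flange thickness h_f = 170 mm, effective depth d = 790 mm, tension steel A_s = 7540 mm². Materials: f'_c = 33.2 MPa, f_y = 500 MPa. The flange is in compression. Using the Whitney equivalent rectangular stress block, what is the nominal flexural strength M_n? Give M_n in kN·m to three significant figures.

M_n ≈ 2490 kN·m

Tension: T = A_s f_y = 7540 × 500 = 3770000 N.
Try a within the flange: a = T/(0.85 f'_c b_f) = 3770000/(0.85 × 33.2 × 540) = 247.39 mm.
a = 247.39 > h_f = 170 mm: the block extends into the web. Split into flange-overhang and web parts.
C_f = 0.85 f'_c (b_f − b_w) h_f = 0.85 × 33.2 × (540 − 360) × 170 = 863532 N.
Remaining web compression depth: a_w = (T − C_f)/(0.85 f'_c b_w) = (3770000 − 863532)/(0.85 × 33.2 × 360) = 286.09 mm.
M_n = C_f(d − h_f/2) + (T − C_f)(d − a_w/2) = 863532 × (790 − 85) + 2906468 × (790 − 143.045) = 608.79 + 1880.35 = 2489.14 × 10⁶ N·mm.
M_n = 2489.14 kN·m.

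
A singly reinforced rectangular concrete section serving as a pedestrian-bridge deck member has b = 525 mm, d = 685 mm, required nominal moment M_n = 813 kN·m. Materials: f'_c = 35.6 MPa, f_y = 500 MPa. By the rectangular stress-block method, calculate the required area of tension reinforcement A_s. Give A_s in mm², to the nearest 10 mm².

With M_n = 0.85 f'_c a b (d − a/2), solve the quadratic for a:
a = d − √(d² − 2M_n/(0.85 f'_c b)) = 685 − √(685² − 2 × 813×10⁶/(0.85 × 35.6 × 525)) = 79.30 mm.
A_s = 0.85 f'_c a b / f_y = 0.85 × 35.6 × 79.30 × 525 / 500 = 2519.6 mm².

A_s ≈ 2520 mm²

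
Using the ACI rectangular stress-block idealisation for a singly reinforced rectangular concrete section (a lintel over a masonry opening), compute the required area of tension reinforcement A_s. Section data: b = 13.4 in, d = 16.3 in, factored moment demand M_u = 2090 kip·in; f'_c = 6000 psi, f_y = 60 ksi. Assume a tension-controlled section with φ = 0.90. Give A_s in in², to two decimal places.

A_s ≈ 2.55 in²

M_n = M_u/φ = 2090/0.90 = 2322.22 kip·in.
From M_n = 0.85 f'_c a b (d − a/2):
a = d − √(d² − 2M_n/(0.85 f'_c b)) = 16.3 − √(16.3² − 2 × 2322.22/(0.85 × 6 × 13.4)) = 2.238 in.
A_s = 0.85 f'_c a b / f_y = 0.85 × 6 × 2.238 × 13.4 / 60 = 2.549 in².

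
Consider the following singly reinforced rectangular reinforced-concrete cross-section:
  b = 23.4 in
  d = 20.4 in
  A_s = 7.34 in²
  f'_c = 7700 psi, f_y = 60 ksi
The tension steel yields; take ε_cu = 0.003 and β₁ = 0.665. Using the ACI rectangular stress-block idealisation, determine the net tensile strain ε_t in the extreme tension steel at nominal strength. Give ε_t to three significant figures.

a = A_s f_y/(0.85 f'_c b) = 2.876 in.
β₁ = 0.665, so c = a/β₁ = 2.876/0.665 = 4.325 in.
From the linear strain diagram with ε_cu = 0.003: ε_t = 0.003 (d − c)/c = 0.003 × (20.4 − 4.325)/4.325 = 0.0112.
Since ε_t ≥ 0.005, the section is tension-controlled.

ε_t ≈ 0.0112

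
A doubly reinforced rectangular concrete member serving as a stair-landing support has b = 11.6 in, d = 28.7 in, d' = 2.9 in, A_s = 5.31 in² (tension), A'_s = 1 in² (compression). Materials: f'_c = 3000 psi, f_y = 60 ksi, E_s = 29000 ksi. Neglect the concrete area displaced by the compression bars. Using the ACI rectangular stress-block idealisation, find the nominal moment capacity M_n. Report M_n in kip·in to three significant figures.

M_n ≈ 7840 kip·in

Assume both steels yield.
a = (A_s − A'_s) f_y/(0.85 f'_c b) = (5.31 − 1) × 60/(0.85 × 3 × 11.6) = 8.742 in.
c = a/β₁ = 8.742/0.85 = 10.285 in; ε'_s = 0.003(c − d')/c = 0.0022 ≥ ε_y = 0.0021, so the compression steel yields.
M_n = (A_s − A'_s) f_y (d − a/2) + A'_s f_y (d − d') = 258.6 × (28.7 − 4.371) + 60 × (28.7 − 2.9) = 6291.5 + 1548.0 = 7839.5 kip·in.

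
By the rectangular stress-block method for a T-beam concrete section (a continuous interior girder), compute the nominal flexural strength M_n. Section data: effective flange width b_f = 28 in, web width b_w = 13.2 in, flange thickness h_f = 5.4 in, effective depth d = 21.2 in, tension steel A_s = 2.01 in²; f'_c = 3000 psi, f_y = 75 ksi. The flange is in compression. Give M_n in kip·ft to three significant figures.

M_n ≈ 253 kip·ft

Tension: T = A_s f_y = 2.01 × 75 = 150.75 kips.
Try a within the flange: a = T/(0.85 f'_c b_f) = 150.75/(0.85 × 3 × 28) = 2.111 in.
Since a = 2.111 ≤ h_f = 5.4 in, the stress block lies entirely in the flange; analyse as a rectangular beam of width b_f.
M_n = T(d − a/2) = 150.75 × (21.2 − 1.0555) = 3036.8 kip·in.
M_n = 3036.8/12 = 253.07 kip·ft.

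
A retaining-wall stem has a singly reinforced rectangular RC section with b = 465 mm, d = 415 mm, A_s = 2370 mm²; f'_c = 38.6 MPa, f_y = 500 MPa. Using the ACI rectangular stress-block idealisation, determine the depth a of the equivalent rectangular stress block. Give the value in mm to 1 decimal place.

a ≈ 77.7 mm

T = A_s f_y = 2370 × 500 = 1185000 N = 1185 kN.
Setting C = 0.85 f'_c a b equal to T: a = 1185000/(0.85 × 38.6 × 465) = 77.7 mm.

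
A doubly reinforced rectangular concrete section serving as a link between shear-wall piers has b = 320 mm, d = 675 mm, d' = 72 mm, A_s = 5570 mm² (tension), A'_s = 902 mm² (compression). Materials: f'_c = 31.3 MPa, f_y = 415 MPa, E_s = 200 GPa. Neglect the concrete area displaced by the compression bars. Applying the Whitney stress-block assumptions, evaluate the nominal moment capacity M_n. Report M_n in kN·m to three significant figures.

M_n ≈ 1310 kN·m

Assume both tension and compression steel yield.
Net tension couple steel: A_s − A'_s = 4668 mm².
a = (A_s − A'_s) f_y / (0.85 f'_c b) = 1937220/(0.85 × 31.3 × 320) = 227.54 mm.
c = a/β₁ = 227.54/0.826 = 275.47 mm; ε'_s = 0.003(c − d')/c = 0.0022 ≥ f_y/E_s = 0.0021, so compression steel does yield.
M_n = (A_s − A'_s) f_y (d − a/2) + A'_s f_y (d − d') = [1937220 × (675 − 113.77) + 374330 × (675 − 72)] × 10⁻⁶ = 1087.23 + 225.72 = 1312.95 kN·m.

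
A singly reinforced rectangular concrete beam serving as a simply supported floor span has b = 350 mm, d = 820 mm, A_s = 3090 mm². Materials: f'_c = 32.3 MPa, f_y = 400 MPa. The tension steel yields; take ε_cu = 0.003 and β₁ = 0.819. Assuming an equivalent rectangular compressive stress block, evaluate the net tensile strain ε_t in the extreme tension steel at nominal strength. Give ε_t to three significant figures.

a = A_s f_y/(0.85 f'_c b) = 128.63 mm.
β₁ = 0.819, so c = a/β₁ = 128.63/0.819 = 157.06 mm.
From the linear strain diagram with ε_cu = 0.003: ε_t = 0.003 (d − c)/c = 0.003 × (820 − 157.06)/157.06 = 0.0127.
Since ε_t ≥ 0.005, the section is tension-controlled.

ε_t ≈ 0.0127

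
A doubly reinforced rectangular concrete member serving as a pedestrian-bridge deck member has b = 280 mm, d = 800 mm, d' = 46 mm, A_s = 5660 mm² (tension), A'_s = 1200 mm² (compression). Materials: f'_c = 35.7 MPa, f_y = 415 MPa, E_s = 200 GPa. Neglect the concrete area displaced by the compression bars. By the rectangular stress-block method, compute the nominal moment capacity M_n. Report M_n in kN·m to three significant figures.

Assume both tension and compression steel yield.
Net tension couple steel: A_s − A'_s = 4460 mm².
a = (A_s − A'_s) f_y / (0.85 f'_c b) = 1850900/(0.85 × 35.7 × 280) = 217.84 mm.
c = a/β₁ = 217.84/0.795 = 274.01 mm; ε'_s = 0.003(c − d')/c = 0.0025 ≥ f_y/E_s = 0.0021, so compression steel does yield.
M_n = (A_s − A'_s) f_y (d − a/2) + A'_s f_y (d − d') = [1850900 × (800 − 108.92) + 498000 × (800 − 46)] × 10⁻⁶ = 1279.12 + 375.49 = 1654.61 kN·m.

M_n ≈ 1650 kN·m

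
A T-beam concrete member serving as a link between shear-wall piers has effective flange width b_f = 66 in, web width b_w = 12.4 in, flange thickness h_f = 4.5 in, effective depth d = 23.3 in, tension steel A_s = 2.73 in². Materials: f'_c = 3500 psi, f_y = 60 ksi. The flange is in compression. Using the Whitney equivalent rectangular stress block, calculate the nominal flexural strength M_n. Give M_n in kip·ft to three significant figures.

Tension: T = A_s f_y = 2.73 × 60 = 163.8 kips.
Try a within the flange: a = T/(0.85 f'_c b_f) = 163.8/(0.85 × 3.5 × 66) = 0.834 in.
Since a = 0.834 ≤ h_f = 4.5 in, the stress block lies entirely in the flange; analyse as a rectangular beam of width b_f.
M_n = T(d − a/2) = 163.8 × (23.3 − 0.417) = 3748.2 kip·in.
M_n = 3748.2/12 = 312.35 kip·ft.

M_n ≈ 312 kip·ft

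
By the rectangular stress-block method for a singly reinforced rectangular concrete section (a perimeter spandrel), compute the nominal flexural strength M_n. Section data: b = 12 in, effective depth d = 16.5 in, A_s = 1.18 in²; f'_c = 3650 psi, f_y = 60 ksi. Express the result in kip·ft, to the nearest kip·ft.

M_n ≈ 92 kip·ft

T = A_s f_y = 1.18 × 60 = 70.8 kips.
a = T/(0.85 f'_c b) = 70.8/(0.85 × 3.65 × 12) = 1.902 in.
M_n = T(d − a/2) = 70.8 × (16.5 − 0.951) = 1100.9 kip·in = 1100.9/12 = 91.74 kip·ft.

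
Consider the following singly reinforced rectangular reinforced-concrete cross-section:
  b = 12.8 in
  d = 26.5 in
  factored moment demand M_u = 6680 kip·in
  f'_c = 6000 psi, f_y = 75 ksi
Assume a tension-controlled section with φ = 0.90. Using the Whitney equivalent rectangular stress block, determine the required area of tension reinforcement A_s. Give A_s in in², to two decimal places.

A_s ≈ 4.10 in²

M_n = M_u/φ = 6680/0.90 = 7422.22 kip·in.
From M_n = 0.85 f'_c a b (d − a/2):
a = d − √(d² − 2M_n/(0.85 f'_c b)) = 26.5 − √(26.5² − 2 × 7422.22/(0.85 × 6 × 12.8)) = 4.709 in.
A_s = 0.85 f'_c a b / f_y = 0.85 × 6 × 4.709 × 12.8 / 75 = 4.099 in².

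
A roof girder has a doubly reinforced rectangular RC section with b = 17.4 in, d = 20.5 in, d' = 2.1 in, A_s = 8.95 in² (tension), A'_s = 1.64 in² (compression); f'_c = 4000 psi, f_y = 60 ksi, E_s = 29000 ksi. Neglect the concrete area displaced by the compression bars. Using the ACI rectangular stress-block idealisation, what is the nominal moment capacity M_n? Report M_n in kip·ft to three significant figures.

M_n ≈ 765 kip·ft

Assume both steels yield.
a = (A_s − A'_s) f_y/(0.85 f'_c b) = (8.95 − 1.64) × 60/(0.85 × 4 × 17.4) = 7.414 in.
c = a/β₁ = 7.414/0.85 = 8.722 in; ε'_s = 0.003(c − d')/c = 0.0023 ≥ ε_y = 0.0021, so the compression steel yields.
M_n = (A_s − A'_s) f_y (d − a/2) + A'_s f_y (d − d') = 438.6 × (20.5 − 3.707) + 98.4 × (20.5 − 2.1) = 7365.4 + 1810.6 = 9176.0 kip·in = 9176.0/12 = 764.67 kip·ft.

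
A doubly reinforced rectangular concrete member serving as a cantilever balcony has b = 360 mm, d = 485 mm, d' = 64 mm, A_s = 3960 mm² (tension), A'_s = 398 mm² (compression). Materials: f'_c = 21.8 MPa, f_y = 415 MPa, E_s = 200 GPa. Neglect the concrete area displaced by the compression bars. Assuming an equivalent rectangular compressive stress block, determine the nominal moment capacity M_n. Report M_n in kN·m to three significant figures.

M_n ≈ 623 kN·m

Assume both tension and compression steel yield.
Net tension couple steel: A_s − A'_s = 3562 mm².
a = (A_s − A'_s) f_y / (0.85 f'_c b) = 1478230/(0.85 × 21.8 × 360) = 221.60 mm.
c = a/β₁ = 221.60/0.85 = 260.71 mm; ε'_s = 0.003(c − d')/c = 0.0023 ≥ f_y/E_s = 0.0021, so compression steel does yield.
M_n = (A_s − A'_s) f_y (d − a/2) + A'_s f_y (d − d') = [1478230 × (485 − 110.8) + 165170 × (485 − 64)] × 10⁻⁶ = 553.15 + 69.54 = 622.69 kN·m.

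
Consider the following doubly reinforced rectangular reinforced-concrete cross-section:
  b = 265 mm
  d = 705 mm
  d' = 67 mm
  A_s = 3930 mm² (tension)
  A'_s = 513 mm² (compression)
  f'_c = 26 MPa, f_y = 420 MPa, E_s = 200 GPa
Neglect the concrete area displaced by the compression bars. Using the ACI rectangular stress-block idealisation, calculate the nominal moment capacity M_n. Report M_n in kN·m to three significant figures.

M_n ≈ 973 kN·m

Assume both tension and compression steel yield.
Net tension couple steel: A_s − A'_s = 3417 mm².
a = (A_s − A'_s) f_y / (0.85 f'_c b) = 1435140/(0.85 × 26 × 265) = 245.05 mm.
c = a/β₁ = 245.05/0.85 = 288.29 mm; ε'_s = 0.003(c − d')/c = 0.0023 ≥ f_y/E_s = 0.0021, so compression steel does yield.
M_n = (A_s − A'_s) f_y (d − a/2) + A'_s f_y (d − d') = [1435140 × (705 − 122.525) + 215460 × (705 − 67)] × 10⁻⁶ = 835.93 + 137.46 = 973.39 kN·m.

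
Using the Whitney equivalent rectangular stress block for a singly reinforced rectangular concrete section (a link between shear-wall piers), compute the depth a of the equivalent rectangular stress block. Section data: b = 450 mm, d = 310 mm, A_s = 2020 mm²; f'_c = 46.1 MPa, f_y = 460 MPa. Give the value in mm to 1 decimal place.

a ≈ 52.7 mm

T = A_s f_y = 2020 × 460 = 929200 N = 929.2 kN.
Setting C = 0.85 f'_c a b equal to T: a = 929200/(0.85 × 46.1 × 450) = 52.7 mm.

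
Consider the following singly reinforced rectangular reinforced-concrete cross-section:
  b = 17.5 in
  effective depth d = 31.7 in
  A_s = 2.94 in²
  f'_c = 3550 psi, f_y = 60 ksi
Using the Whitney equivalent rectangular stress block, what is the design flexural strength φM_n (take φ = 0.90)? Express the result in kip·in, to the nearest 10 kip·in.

T = A_s f_y = 2.94 × 60 = 176.4 kips.
a = T/(0.85 f'_c b) = 176.4/(0.85 × 3.55 × 17.5) = 3.341 in.
M_n = T(d − a/2) = 176.4 × (31.7 − 1.6705) = 5297.2 kip·in.
φM_n = 0.90 × 5297.2 = 4767.5 kip·in.

φM_n ≈ 4770 kip·in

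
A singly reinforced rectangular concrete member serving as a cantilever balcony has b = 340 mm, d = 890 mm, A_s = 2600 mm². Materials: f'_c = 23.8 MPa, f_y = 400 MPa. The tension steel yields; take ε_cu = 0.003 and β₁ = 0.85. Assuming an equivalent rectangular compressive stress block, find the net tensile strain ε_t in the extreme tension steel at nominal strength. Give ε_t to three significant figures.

ε_t ≈ 0.0120

a = A_s f_y/(0.85 f'_c b) = 151.20 mm.
β₁ = 0.85, so c = a/β₁ = 151.20/0.85 = 177.88 mm.
From the linear strain diagram with ε_cu = 0.003: ε_t = 0.003 (d − c)/c = 0.003 × (890 − 177.88)/177.88 = 0.0120.
Since ε_t ≥ 0.005, the section is tension-controlled.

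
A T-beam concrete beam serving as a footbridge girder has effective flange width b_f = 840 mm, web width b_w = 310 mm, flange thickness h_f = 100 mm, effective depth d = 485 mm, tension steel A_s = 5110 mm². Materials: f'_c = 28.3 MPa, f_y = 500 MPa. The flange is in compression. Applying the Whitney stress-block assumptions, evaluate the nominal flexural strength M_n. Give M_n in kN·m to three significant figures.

Tension: T = A_s f_y = 5110 × 500 = 2555000 N.
Try a within the flange: a = T/(0.85 f'_c b_f) = 2555000/(0.85 × 28.3 × 840) = 126.45 mm.
a = 126.45 > h_f = 100 mm: the block extends into the web. Split into flange-overhang and web parts.
C_f = 0.85 f'_c (b_f − b_w) h_f = 0.85 × 28.3 × (840 − 310) × 100 = 1274915 N.
Remaining web compression depth: a_w = (T − C_f)/(0.85 f'_c b_w) = (2555000 − 1274915)/(0.85 × 28.3 × 310) = 171.66 mm.
M_n = C_f(d − h_f/2) + (T − C_f)(d − a_w/2) = 1274915 × (485 − 50) + 1280085 × (485 − 85.83) = 554.59 + 510.97 = 1065.56 × 10⁶ N·mm.
M_n = 1065.56 kN·m.

M_n ≈ 1070 kN·m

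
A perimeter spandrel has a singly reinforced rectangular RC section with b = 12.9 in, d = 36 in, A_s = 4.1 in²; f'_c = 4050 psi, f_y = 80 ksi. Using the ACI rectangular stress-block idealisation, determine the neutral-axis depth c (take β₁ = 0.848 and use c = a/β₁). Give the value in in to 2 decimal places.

T = A_s f_y = 4.1 × 80 = 328 kips.
a = T/(0.85 f'_c b) = 328/(0.85 × 4.05 × 12.9) = 7.3860 in.
With β₁ = 0.848, c = a/β₁ = 7.3860/0.848 = 8.71 in.

c ≈ 8.71 in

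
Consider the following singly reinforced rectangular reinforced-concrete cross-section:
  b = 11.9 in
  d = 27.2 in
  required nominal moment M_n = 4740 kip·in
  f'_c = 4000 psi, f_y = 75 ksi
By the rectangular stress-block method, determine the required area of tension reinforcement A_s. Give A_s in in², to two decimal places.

A_s ≈ 2.54 in²

From M_n = 0.85 f'_c a b (d − a/2):
a = d − √(d² − 2M_n/(0.85 f'_c b)) = 27.2 − √(27.2² − 2 × 4740/(0.85 × 4 × 11.9)) = 4.716 in.
A_s = 0.85 f'_c a b / f_y = 0.85 × 4 × 4.716 × 11.9 / 75 = 2.544 in².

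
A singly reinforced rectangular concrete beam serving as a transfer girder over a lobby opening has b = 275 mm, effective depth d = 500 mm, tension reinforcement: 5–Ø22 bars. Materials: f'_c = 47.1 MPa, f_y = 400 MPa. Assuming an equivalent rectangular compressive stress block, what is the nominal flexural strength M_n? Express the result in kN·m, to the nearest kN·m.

M_n ≈ 354 kN·m

A_s = 5 × 380 = 1900 mm².
T = A_s f_y = 1900 × 400 = 760000 N = 760 kN.
From C = T: a = T/(0.85 f'_c b) = 760000/(0.85 × 47.1 × 275) = 69.03 mm.
M_n = T(d − a/2) = 760 kN × (500 − 34.515) mm = 353.77 kN·m.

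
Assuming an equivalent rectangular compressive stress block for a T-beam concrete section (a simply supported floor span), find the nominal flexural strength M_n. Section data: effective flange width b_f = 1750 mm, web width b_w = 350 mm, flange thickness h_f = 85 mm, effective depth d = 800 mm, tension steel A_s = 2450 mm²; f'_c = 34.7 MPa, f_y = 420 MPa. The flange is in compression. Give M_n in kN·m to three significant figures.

Tension: T = A_s f_y = 2450 × 420 = 1029000 N.
Try a within the flange: a = T/(0.85 f'_c b_f) = 1029000/(0.85 × 34.7 × 1750) = 19.94 mm.
Since a = 19.94 ≤ h_f = 85 mm, the stress block lies entirely in the flange; analyse as a rectangular beam of width b_f.
M_n = T(d − a/2) = 1029000 × (800 − 9.97) = 812.94 × 10⁶ N·mm.
M_n = 812.94 kN·m.

M_n ≈ 813 kN·m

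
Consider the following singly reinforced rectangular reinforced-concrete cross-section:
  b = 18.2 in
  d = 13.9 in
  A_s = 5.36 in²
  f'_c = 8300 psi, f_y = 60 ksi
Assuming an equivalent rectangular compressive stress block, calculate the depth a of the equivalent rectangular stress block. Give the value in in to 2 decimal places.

a ≈ 2.50 in

T = A_s f_y = 5.36 × 60 = 321.6 kips.
a = T/(0.85 f'_c b) = 321.6/(0.85 × 8.3 × 18.2) = 2.50 in.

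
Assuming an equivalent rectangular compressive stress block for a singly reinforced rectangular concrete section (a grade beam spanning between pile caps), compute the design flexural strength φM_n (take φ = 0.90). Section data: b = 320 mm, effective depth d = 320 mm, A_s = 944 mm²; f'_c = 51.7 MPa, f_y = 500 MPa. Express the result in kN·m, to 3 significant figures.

T = A_s f_y = 944 × 500 = 472000 N = 472 kN.
From C = T: a = T/(0.85 f'_c b) = 472000/(0.85 × 51.7 × 320) = 33.56 mm.
M_n = T(d − a/2) = 472 kN × (320 − 16.78) mm = 143.12 kN·m.
φM_n = 0.90 × 143.12 = 128.81 kN·m.

φM_n ≈ 129 kN·m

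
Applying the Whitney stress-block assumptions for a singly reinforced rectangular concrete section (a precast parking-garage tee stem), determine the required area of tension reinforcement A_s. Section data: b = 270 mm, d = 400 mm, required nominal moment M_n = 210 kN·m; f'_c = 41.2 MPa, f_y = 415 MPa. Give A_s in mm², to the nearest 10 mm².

A_s ≈ 1370 mm²

With M_n = 0.85 f'_c a b (d − a/2), solve the quadratic for a:
a = d − √(d² − 2M_n/(0.85 f'_c b)) = 400 − √(400² − 2 × 210×10⁶/(0.85 × 41.2 × 270)) = 60.03 mm.
A_s = 0.85 f'_c a b / f_y = 0.85 × 41.2 × 60.03 × 270 / 415 = 1367.7 mm².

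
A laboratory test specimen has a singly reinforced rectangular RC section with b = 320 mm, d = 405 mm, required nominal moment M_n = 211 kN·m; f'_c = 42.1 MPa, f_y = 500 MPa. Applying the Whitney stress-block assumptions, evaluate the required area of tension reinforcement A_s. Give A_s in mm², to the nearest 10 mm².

A_s ≈ 1110 mm²

With M_n = 0.85 f'_c a b (d − a/2), solve the quadratic for a:
a = d − √(d² − 2M_n/(0.85 f'_c b)) = 405 − √(405² − 2 × 211×10⁶/(0.85 × 42.1 × 320)) = 48.39 mm.
A_s = 0.85 f'_c a b / f_y = 0.85 × 42.1 × 48.39 × 320 / 500 = 1108.2 mm².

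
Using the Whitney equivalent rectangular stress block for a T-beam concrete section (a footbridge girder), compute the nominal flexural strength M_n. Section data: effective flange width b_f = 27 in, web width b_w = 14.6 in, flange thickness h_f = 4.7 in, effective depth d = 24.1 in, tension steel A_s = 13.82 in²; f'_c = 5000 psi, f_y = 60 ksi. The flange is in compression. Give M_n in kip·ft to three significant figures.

M_n ≈ 1390 kip·ft

Tension: T = A_s f_y = 13.82 × 60 = 829.2 kips.
Try a within the flange: a = T/(0.85 f'_c b_f) = 829.2/(0.85 × 5 × 27) = 7.226 in.
a = 7.226 > h_f = 4.7 in: the block extends into the web. Split into flange-overhang and web parts.
C_f = 0.85 f'_c (b_f − b_w) h_f = 0.85 × 5 × (27 − 14.6) × 4.7 = 247.7 kips.
Remaining web compression depth: a_w = (T − C_f)/(0.85 f'_c b_w) = (829.2 − 247.7)/(0.85 × 5 × 14.6) = 9.371 in.
M_n = C_f(d − h_f/2) + (T − C_f)(d − a_w/2) = 247.7 × (24.1 − 2.35) + 581.5 × (24.1 − 4.6855) = 5387.5 + 11289.5 = 16677.0 kip·in.
M_n = 16677.0/12 = 1389.75 kip·ft.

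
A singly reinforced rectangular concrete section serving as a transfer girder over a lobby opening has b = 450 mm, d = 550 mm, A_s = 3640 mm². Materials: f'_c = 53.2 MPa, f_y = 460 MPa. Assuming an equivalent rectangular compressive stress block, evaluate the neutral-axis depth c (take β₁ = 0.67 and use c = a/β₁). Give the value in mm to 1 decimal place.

c ≈ 122.8 mm

T = A_s f_y = 3640 × 460 = 1674400 N = 1674.4 kN.
Setting C = 0.85 f'_c a b equal to T: a = 1674400/(0.85 × 53.2 × 450) = 82.284 mm.
With β₁ = 0.67, c = a/β₁ = 82.284/0.67 = 122.8 mm.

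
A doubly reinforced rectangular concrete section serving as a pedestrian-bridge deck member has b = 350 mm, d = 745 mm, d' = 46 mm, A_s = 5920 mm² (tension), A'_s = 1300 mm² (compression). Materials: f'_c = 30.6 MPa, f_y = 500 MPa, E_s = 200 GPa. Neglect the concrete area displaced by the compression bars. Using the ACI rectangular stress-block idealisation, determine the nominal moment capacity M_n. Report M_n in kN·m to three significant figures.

Assume both tension and compression steel yield.
Net tension couple steel: A_s − A'_s = 4620 mm².
a = (A_s − A'_s) f_y / (0.85 f'_c b) = 2310000/(0.85 × 30.6 × 350) = 253.75 mm.
c = a/β₁ = 253.75/0.831 = 305.35 mm; ε'_s = 0.003(c − d')/c = 0.0025 ≥ f_y/E_s = 0.0025, so compression steel does yield.
M_n = (A_s − A'_s) f_y (d − a/2) + A'_s f_y (d − d') = [2310000 × (745 − 126.875) + 650000 × (745 − 46)] × 10⁻⁶ = 1427.87 + 454.35 = 1882.22 kN·m.

M_n ≈ 1880 kN·m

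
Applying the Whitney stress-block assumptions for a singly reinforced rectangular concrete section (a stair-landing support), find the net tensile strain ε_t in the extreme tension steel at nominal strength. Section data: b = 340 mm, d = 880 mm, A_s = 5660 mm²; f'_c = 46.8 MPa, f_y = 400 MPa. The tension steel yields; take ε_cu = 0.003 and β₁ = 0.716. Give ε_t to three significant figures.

ε_t ≈ 0.00829

a = A_s f_y/(0.85 f'_c b) = 167.39 mm.
β₁ = 0.716, so c = a/β₁ = 167.39/0.716 = 233.78 mm.
From the linear strain diagram with ε_cu = 0.003: ε_t = 0.003 (d − c)/c = 0.003 × (880 − 233.78)/233.78 = 0.00829.
Since ε_t ≥ 0.005, the section is tension-controlled.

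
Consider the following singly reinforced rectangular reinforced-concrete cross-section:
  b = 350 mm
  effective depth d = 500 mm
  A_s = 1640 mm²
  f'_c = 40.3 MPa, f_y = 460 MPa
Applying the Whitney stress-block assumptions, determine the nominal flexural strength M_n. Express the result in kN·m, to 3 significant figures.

T = A_s f_y = 1640 × 460 = 754400 N = 754.4 kN.
From C = T: a = T/(0.85 f'_c b) = 754400/(0.85 × 40.3 × 350) = 62.92 mm.
M_n = T(d − a/2) = 754.4 kN × (500 − 31.46) mm = 353.47 kN·m.

M_n ≈ 353 kN·m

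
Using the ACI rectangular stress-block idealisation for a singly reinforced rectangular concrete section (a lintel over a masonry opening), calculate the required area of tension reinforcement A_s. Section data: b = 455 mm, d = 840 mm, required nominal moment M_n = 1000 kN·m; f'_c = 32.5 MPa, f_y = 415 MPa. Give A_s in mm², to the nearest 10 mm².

A_s ≈ 3050 mm²

With M_n = 0.85 f'_c a b (d − a/2), solve the quadratic for a:
a = d − √(d² − 2M_n/(0.85 f'_c b)) = 840 − √(840² − 2 × 1000×10⁶/(0.85 × 32.5 × 455)) = 100.76 mm.
A_s = 0.85 f'_c a b / f_y = 0.85 × 32.5 × 100.76 × 455 / 415 = 3051.8 mm².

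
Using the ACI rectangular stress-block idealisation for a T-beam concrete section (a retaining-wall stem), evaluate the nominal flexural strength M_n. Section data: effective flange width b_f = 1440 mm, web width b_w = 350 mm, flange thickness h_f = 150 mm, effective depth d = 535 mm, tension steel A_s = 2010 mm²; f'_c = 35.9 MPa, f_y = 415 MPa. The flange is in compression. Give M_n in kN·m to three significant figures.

M_n ≈ 438 kN·m

Tension: T = A_s f_y = 2010 × 415 = 834150 N.
Try a within the flange: a = T/(0.85 f'_c b_f) = 834150/(0.85 × 35.9 × 1440) = 18.98 mm.
Since a = 18.98 ≤ h_f = 150 mm, the stress block lies entirely in the flange; analyse as a rectangular beam of width b_f.
M_n = T(d − a/2) = 834150 × (535 − 9.49) = 438.35 × 10⁶ N·mm.
M_n = 438.35 kN·m.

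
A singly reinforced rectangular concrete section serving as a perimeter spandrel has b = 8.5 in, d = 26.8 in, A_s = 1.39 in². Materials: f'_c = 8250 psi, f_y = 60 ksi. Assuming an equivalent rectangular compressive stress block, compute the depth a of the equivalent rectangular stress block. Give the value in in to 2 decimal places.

a ≈ 1.40 in

T = A_s f_y = 1.39 × 60 = 83.4 kips.
a = T/(0.85 f'_c b) = 83.4/(0.85 × 8.25 × 8.5) = 1.40 in.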